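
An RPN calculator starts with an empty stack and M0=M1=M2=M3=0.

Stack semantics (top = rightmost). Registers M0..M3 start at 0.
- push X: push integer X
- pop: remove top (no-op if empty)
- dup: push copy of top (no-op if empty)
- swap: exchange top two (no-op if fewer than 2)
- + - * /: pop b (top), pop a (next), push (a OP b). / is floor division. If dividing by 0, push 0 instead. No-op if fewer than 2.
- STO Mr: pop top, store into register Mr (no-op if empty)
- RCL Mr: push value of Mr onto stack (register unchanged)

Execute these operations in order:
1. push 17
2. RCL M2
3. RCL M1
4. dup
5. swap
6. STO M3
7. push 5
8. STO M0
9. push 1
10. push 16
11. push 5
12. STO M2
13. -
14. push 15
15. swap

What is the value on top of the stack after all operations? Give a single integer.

After op 1 (push 17): stack=[17] mem=[0,0,0,0]
After op 2 (RCL M2): stack=[17,0] mem=[0,0,0,0]
After op 3 (RCL M1): stack=[17,0,0] mem=[0,0,0,0]
After op 4 (dup): stack=[17,0,0,0] mem=[0,0,0,0]
After op 5 (swap): stack=[17,0,0,0] mem=[0,0,0,0]
After op 6 (STO M3): stack=[17,0,0] mem=[0,0,0,0]
After op 7 (push 5): stack=[17,0,0,5] mem=[0,0,0,0]
After op 8 (STO M0): stack=[17,0,0] mem=[5,0,0,0]
After op 9 (push 1): stack=[17,0,0,1] mem=[5,0,0,0]
After op 10 (push 16): stack=[17,0,0,1,16] mem=[5,0,0,0]
After op 11 (push 5): stack=[17,0,0,1,16,5] mem=[5,0,0,0]
After op 12 (STO M2): stack=[17,0,0,1,16] mem=[5,0,5,0]
After op 13 (-): stack=[17,0,0,-15] mem=[5,0,5,0]
After op 14 (push 15): stack=[17,0,0,-15,15] mem=[5,0,5,0]
After op 15 (swap): stack=[17,0,0,15,-15] mem=[5,0,5,0]

Answer: -15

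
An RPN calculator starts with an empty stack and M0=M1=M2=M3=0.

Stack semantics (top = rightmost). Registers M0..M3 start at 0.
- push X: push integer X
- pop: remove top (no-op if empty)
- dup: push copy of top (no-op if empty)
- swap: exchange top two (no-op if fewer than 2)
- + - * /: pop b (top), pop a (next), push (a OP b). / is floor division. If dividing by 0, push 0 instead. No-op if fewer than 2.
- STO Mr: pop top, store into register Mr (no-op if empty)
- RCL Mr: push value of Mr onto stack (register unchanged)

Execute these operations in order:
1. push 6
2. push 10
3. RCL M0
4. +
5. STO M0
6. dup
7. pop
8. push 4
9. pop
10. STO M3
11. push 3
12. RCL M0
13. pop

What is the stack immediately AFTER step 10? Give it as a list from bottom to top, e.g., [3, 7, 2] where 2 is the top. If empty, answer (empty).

After op 1 (push 6): stack=[6] mem=[0,0,0,0]
After op 2 (push 10): stack=[6,10] mem=[0,0,0,0]
After op 3 (RCL M0): stack=[6,10,0] mem=[0,0,0,0]
After op 4 (+): stack=[6,10] mem=[0,0,0,0]
After op 5 (STO M0): stack=[6] mem=[10,0,0,0]
After op 6 (dup): stack=[6,6] mem=[10,0,0,0]
After op 7 (pop): stack=[6] mem=[10,0,0,0]
After op 8 (push 4): stack=[6,4] mem=[10,0,0,0]
After op 9 (pop): stack=[6] mem=[10,0,0,0]
After op 10 (STO M3): stack=[empty] mem=[10,0,0,6]

(empty)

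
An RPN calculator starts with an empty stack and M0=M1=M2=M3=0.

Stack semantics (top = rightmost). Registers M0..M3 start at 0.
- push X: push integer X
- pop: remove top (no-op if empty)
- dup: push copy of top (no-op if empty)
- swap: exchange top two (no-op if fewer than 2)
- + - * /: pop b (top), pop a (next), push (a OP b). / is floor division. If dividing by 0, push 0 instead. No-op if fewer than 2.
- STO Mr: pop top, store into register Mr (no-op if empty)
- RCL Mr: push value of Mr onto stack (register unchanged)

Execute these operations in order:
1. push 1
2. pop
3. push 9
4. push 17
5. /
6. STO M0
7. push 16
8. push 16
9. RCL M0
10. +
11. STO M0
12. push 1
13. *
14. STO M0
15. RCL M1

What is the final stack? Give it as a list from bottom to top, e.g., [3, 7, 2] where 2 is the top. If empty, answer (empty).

After op 1 (push 1): stack=[1] mem=[0,0,0,0]
After op 2 (pop): stack=[empty] mem=[0,0,0,0]
After op 3 (push 9): stack=[9] mem=[0,0,0,0]
After op 4 (push 17): stack=[9,17] mem=[0,0,0,0]
After op 5 (/): stack=[0] mem=[0,0,0,0]
After op 6 (STO M0): stack=[empty] mem=[0,0,0,0]
After op 7 (push 16): stack=[16] mem=[0,0,0,0]
After op 8 (push 16): stack=[16,16] mem=[0,0,0,0]
After op 9 (RCL M0): stack=[16,16,0] mem=[0,0,0,0]
After op 10 (+): stack=[16,16] mem=[0,0,0,0]
After op 11 (STO M0): stack=[16] mem=[16,0,0,0]
After op 12 (push 1): stack=[16,1] mem=[16,0,0,0]
After op 13 (*): stack=[16] mem=[16,0,0,0]
After op 14 (STO M0): stack=[empty] mem=[16,0,0,0]
After op 15 (RCL M1): stack=[0] mem=[16,0,0,0]

Answer: [0]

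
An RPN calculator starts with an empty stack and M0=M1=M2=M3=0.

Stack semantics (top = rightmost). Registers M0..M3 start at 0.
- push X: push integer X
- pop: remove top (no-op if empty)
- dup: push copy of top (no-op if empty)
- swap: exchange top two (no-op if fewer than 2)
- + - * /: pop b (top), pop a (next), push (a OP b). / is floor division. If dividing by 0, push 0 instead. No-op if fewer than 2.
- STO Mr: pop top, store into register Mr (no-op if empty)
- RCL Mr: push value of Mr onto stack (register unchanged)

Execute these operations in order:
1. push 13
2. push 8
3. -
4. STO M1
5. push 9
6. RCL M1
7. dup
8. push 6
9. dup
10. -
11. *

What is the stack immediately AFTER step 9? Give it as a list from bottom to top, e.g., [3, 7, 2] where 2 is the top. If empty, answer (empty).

After op 1 (push 13): stack=[13] mem=[0,0,0,0]
After op 2 (push 8): stack=[13,8] mem=[0,0,0,0]
After op 3 (-): stack=[5] mem=[0,0,0,0]
After op 4 (STO M1): stack=[empty] mem=[0,5,0,0]
After op 5 (push 9): stack=[9] mem=[0,5,0,0]
After op 6 (RCL M1): stack=[9,5] mem=[0,5,0,0]
After op 7 (dup): stack=[9,5,5] mem=[0,5,0,0]
After op 8 (push 6): stack=[9,5,5,6] mem=[0,5,0,0]
After op 9 (dup): stack=[9,5,5,6,6] mem=[0,5,0,0]

[9, 5, 5, 6, 6]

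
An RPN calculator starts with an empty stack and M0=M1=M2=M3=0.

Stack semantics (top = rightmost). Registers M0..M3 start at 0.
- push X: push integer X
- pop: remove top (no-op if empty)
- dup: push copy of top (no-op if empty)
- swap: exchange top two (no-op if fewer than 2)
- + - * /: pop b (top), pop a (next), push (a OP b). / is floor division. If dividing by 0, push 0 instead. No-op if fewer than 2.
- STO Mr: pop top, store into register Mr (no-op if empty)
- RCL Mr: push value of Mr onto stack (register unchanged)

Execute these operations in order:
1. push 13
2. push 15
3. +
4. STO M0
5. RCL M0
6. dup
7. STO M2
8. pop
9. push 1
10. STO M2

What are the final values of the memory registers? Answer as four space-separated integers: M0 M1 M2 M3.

Answer: 28 0 1 0

Derivation:
After op 1 (push 13): stack=[13] mem=[0,0,0,0]
After op 2 (push 15): stack=[13,15] mem=[0,0,0,0]
After op 3 (+): stack=[28] mem=[0,0,0,0]
After op 4 (STO M0): stack=[empty] mem=[28,0,0,0]
After op 5 (RCL M0): stack=[28] mem=[28,0,0,0]
After op 6 (dup): stack=[28,28] mem=[28,0,0,0]
After op 7 (STO M2): stack=[28] mem=[28,0,28,0]
After op 8 (pop): stack=[empty] mem=[28,0,28,0]
After op 9 (push 1): stack=[1] mem=[28,0,28,0]
After op 10 (STO M2): stack=[empty] mem=[28,0,1,0]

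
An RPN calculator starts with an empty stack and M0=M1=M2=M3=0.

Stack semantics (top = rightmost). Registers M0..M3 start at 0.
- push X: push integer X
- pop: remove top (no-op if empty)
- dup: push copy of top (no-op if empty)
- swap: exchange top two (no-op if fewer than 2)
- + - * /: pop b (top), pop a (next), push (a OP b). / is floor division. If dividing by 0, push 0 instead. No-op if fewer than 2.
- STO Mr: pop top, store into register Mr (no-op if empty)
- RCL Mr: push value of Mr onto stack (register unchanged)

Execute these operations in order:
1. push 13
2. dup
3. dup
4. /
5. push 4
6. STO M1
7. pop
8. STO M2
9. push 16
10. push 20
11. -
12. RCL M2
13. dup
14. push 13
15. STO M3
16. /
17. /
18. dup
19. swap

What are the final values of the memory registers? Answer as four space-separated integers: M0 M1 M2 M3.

After op 1 (push 13): stack=[13] mem=[0,0,0,0]
After op 2 (dup): stack=[13,13] mem=[0,0,0,0]
After op 3 (dup): stack=[13,13,13] mem=[0,0,0,0]
After op 4 (/): stack=[13,1] mem=[0,0,0,0]
After op 5 (push 4): stack=[13,1,4] mem=[0,0,0,0]
After op 6 (STO M1): stack=[13,1] mem=[0,4,0,0]
After op 7 (pop): stack=[13] mem=[0,4,0,0]
After op 8 (STO M2): stack=[empty] mem=[0,4,13,0]
After op 9 (push 16): stack=[16] mem=[0,4,13,0]
After op 10 (push 20): stack=[16,20] mem=[0,4,13,0]
After op 11 (-): stack=[-4] mem=[0,4,13,0]
After op 12 (RCL M2): stack=[-4,13] mem=[0,4,13,0]
After op 13 (dup): stack=[-4,13,13] mem=[0,4,13,0]
After op 14 (push 13): stack=[-4,13,13,13] mem=[0,4,13,0]
After op 15 (STO M3): stack=[-4,13,13] mem=[0,4,13,13]
After op 16 (/): stack=[-4,1] mem=[0,4,13,13]
After op 17 (/): stack=[-4] mem=[0,4,13,13]
After op 18 (dup): stack=[-4,-4] mem=[0,4,13,13]
After op 19 (swap): stack=[-4,-4] mem=[0,4,13,13]

Answer: 0 4 13 13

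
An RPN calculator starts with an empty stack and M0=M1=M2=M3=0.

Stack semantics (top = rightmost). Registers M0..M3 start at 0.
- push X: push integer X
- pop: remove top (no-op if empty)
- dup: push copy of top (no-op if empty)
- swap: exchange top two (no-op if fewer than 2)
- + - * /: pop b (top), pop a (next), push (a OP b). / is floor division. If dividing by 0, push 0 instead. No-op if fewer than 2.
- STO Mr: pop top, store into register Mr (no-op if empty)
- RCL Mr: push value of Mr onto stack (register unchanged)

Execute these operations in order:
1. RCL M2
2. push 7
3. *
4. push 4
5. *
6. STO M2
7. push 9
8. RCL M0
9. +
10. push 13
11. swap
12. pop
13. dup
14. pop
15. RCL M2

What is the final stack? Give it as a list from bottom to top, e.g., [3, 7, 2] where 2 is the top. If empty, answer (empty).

Answer: [13, 0]

Derivation:
After op 1 (RCL M2): stack=[0] mem=[0,0,0,0]
After op 2 (push 7): stack=[0,7] mem=[0,0,0,0]
After op 3 (*): stack=[0] mem=[0,0,0,0]
After op 4 (push 4): stack=[0,4] mem=[0,0,0,0]
After op 5 (*): stack=[0] mem=[0,0,0,0]
After op 6 (STO M2): stack=[empty] mem=[0,0,0,0]
After op 7 (push 9): stack=[9] mem=[0,0,0,0]
After op 8 (RCL M0): stack=[9,0] mem=[0,0,0,0]
After op 9 (+): stack=[9] mem=[0,0,0,0]
After op 10 (push 13): stack=[9,13] mem=[0,0,0,0]
After op 11 (swap): stack=[13,9] mem=[0,0,0,0]
After op 12 (pop): stack=[13] mem=[0,0,0,0]
After op 13 (dup): stack=[13,13] mem=[0,0,0,0]
After op 14 (pop): stack=[13] mem=[0,0,0,0]
After op 15 (RCL M2): stack=[13,0] mem=[0,0,0,0]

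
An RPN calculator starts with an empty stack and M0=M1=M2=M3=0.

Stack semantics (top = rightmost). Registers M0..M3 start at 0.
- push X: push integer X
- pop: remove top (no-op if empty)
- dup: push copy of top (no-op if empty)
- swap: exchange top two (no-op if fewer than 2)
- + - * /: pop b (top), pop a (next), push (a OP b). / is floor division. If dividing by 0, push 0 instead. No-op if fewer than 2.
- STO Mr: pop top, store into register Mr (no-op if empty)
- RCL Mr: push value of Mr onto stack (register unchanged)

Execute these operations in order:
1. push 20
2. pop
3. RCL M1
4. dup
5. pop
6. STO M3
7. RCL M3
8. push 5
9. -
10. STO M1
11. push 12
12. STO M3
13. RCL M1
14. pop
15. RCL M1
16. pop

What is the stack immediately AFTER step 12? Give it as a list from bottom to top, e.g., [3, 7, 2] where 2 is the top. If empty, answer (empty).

After op 1 (push 20): stack=[20] mem=[0,0,0,0]
After op 2 (pop): stack=[empty] mem=[0,0,0,0]
After op 3 (RCL M1): stack=[0] mem=[0,0,0,0]
After op 4 (dup): stack=[0,0] mem=[0,0,0,0]
After op 5 (pop): stack=[0] mem=[0,0,0,0]
After op 6 (STO M3): stack=[empty] mem=[0,0,0,0]
After op 7 (RCL M3): stack=[0] mem=[0,0,0,0]
After op 8 (push 5): stack=[0,5] mem=[0,0,0,0]
After op 9 (-): stack=[-5] mem=[0,0,0,0]
After op 10 (STO M1): stack=[empty] mem=[0,-5,0,0]
After op 11 (push 12): stack=[12] mem=[0,-5,0,0]
After op 12 (STO M3): stack=[empty] mem=[0,-5,0,12]

(empty)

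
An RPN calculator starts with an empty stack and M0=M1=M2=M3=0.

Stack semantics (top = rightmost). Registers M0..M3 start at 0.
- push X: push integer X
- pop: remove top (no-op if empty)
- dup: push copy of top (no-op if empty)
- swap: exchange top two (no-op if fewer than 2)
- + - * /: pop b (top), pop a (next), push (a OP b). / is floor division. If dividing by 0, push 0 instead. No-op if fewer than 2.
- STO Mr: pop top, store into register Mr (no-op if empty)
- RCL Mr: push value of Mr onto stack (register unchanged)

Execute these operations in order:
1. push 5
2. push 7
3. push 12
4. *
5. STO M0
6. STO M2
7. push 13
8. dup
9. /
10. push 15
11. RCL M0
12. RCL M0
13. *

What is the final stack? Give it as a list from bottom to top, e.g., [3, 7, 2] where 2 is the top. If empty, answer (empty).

Answer: [1, 15, 7056]

Derivation:
After op 1 (push 5): stack=[5] mem=[0,0,0,0]
After op 2 (push 7): stack=[5,7] mem=[0,0,0,0]
After op 3 (push 12): stack=[5,7,12] mem=[0,0,0,0]
After op 4 (*): stack=[5,84] mem=[0,0,0,0]
After op 5 (STO M0): stack=[5] mem=[84,0,0,0]
After op 6 (STO M2): stack=[empty] mem=[84,0,5,0]
After op 7 (push 13): stack=[13] mem=[84,0,5,0]
After op 8 (dup): stack=[13,13] mem=[84,0,5,0]
After op 9 (/): stack=[1] mem=[84,0,5,0]
After op 10 (push 15): stack=[1,15] mem=[84,0,5,0]
After op 11 (RCL M0): stack=[1,15,84] mem=[84,0,5,0]
After op 12 (RCL M0): stack=[1,15,84,84] mem=[84,0,5,0]
After op 13 (*): stack=[1,15,7056] mem=[84,0,5,0]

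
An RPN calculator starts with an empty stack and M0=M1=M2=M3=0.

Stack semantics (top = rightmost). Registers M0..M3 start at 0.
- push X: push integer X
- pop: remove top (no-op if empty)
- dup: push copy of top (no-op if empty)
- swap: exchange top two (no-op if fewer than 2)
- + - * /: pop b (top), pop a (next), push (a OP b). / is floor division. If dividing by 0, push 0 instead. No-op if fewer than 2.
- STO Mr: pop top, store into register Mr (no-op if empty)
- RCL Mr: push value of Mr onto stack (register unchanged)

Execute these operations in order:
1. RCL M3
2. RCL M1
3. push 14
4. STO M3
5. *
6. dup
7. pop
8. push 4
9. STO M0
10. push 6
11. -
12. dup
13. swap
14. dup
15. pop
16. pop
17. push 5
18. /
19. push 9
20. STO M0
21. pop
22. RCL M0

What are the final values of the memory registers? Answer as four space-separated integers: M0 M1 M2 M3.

Answer: 9 0 0 14

Derivation:
After op 1 (RCL M3): stack=[0] mem=[0,0,0,0]
After op 2 (RCL M1): stack=[0,0] mem=[0,0,0,0]
After op 3 (push 14): stack=[0,0,14] mem=[0,0,0,0]
After op 4 (STO M3): stack=[0,0] mem=[0,0,0,14]
After op 5 (*): stack=[0] mem=[0,0,0,14]
After op 6 (dup): stack=[0,0] mem=[0,0,0,14]
After op 7 (pop): stack=[0] mem=[0,0,0,14]
After op 8 (push 4): stack=[0,4] mem=[0,0,0,14]
After op 9 (STO M0): stack=[0] mem=[4,0,0,14]
After op 10 (push 6): stack=[0,6] mem=[4,0,0,14]
After op 11 (-): stack=[-6] mem=[4,0,0,14]
After op 12 (dup): stack=[-6,-6] mem=[4,0,0,14]
After op 13 (swap): stack=[-6,-6] mem=[4,0,0,14]
After op 14 (dup): stack=[-6,-6,-6] mem=[4,0,0,14]
After op 15 (pop): stack=[-6,-6] mem=[4,0,0,14]
After op 16 (pop): stack=[-6] mem=[4,0,0,14]
After op 17 (push 5): stack=[-6,5] mem=[4,0,0,14]
After op 18 (/): stack=[-2] mem=[4,0,0,14]
After op 19 (push 9): stack=[-2,9] mem=[4,0,0,14]
After op 20 (STO M0): stack=[-2] mem=[9,0,0,14]
After op 21 (pop): stack=[empty] mem=[9,0,0,14]
After op 22 (RCL M0): stack=[9] mem=[9,0,0,14]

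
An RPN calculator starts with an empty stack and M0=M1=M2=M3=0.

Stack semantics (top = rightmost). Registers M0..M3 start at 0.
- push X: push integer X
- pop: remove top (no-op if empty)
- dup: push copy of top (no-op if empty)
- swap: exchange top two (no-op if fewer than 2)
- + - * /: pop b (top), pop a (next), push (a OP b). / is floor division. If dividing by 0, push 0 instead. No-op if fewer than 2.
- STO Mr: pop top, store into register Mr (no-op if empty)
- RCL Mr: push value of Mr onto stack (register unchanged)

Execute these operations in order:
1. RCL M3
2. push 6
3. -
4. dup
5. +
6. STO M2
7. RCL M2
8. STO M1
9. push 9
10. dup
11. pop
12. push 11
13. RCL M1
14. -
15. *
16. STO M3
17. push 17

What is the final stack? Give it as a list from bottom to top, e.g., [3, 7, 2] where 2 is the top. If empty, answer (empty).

Answer: [17]

Derivation:
After op 1 (RCL M3): stack=[0] mem=[0,0,0,0]
After op 2 (push 6): stack=[0,6] mem=[0,0,0,0]
After op 3 (-): stack=[-6] mem=[0,0,0,0]
After op 4 (dup): stack=[-6,-6] mem=[0,0,0,0]
After op 5 (+): stack=[-12] mem=[0,0,0,0]
After op 6 (STO M2): stack=[empty] mem=[0,0,-12,0]
After op 7 (RCL M2): stack=[-12] mem=[0,0,-12,0]
After op 8 (STO M1): stack=[empty] mem=[0,-12,-12,0]
After op 9 (push 9): stack=[9] mem=[0,-12,-12,0]
After op 10 (dup): stack=[9,9] mem=[0,-12,-12,0]
After op 11 (pop): stack=[9] mem=[0,-12,-12,0]
After op 12 (push 11): stack=[9,11] mem=[0,-12,-12,0]
After op 13 (RCL M1): stack=[9,11,-12] mem=[0,-12,-12,0]
After op 14 (-): stack=[9,23] mem=[0,-12,-12,0]
After op 15 (*): stack=[207] mem=[0,-12,-12,0]
After op 16 (STO M3): stack=[empty] mem=[0,-12,-12,207]
After op 17 (push 17): stack=[17] mem=[0,-12,-12,207]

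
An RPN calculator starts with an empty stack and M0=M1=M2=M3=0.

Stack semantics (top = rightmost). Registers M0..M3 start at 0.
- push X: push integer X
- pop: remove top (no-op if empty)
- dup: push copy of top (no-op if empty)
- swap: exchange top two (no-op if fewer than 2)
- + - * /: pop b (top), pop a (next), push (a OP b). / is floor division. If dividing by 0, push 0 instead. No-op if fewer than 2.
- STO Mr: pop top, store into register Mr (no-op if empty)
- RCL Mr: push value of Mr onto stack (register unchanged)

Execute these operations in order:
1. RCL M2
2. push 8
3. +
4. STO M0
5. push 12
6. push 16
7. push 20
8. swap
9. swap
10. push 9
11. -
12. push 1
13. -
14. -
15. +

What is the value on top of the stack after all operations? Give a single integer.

Answer: 18

Derivation:
After op 1 (RCL M2): stack=[0] mem=[0,0,0,0]
After op 2 (push 8): stack=[0,8] mem=[0,0,0,0]
After op 3 (+): stack=[8] mem=[0,0,0,0]
After op 4 (STO M0): stack=[empty] mem=[8,0,0,0]
After op 5 (push 12): stack=[12] mem=[8,0,0,0]
After op 6 (push 16): stack=[12,16] mem=[8,0,0,0]
After op 7 (push 20): stack=[12,16,20] mem=[8,0,0,0]
After op 8 (swap): stack=[12,20,16] mem=[8,0,0,0]
After op 9 (swap): stack=[12,16,20] mem=[8,0,0,0]
After op 10 (push 9): stack=[12,16,20,9] mem=[8,0,0,0]
After op 11 (-): stack=[12,16,11] mem=[8,0,0,0]
After op 12 (push 1): stack=[12,16,11,1] mem=[8,0,0,0]
After op 13 (-): stack=[12,16,10] mem=[8,0,0,0]
After op 14 (-): stack=[12,6] mem=[8,0,0,0]
After op 15 (+): stack=[18] mem=[8,0,0,0]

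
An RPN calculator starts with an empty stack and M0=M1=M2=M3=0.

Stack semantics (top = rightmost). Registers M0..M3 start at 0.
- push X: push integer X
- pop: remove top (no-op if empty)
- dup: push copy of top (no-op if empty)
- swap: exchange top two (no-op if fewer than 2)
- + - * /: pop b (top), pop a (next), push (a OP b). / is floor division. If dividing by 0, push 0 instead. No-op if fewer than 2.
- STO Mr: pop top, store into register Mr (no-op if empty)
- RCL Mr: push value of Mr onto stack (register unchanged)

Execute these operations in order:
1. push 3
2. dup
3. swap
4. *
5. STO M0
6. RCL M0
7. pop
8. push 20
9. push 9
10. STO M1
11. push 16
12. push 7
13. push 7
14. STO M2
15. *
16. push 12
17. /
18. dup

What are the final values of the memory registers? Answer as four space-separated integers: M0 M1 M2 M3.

After op 1 (push 3): stack=[3] mem=[0,0,0,0]
After op 2 (dup): stack=[3,3] mem=[0,0,0,0]
After op 3 (swap): stack=[3,3] mem=[0,0,0,0]
After op 4 (*): stack=[9] mem=[0,0,0,0]
After op 5 (STO M0): stack=[empty] mem=[9,0,0,0]
After op 6 (RCL M0): stack=[9] mem=[9,0,0,0]
After op 7 (pop): stack=[empty] mem=[9,0,0,0]
After op 8 (push 20): stack=[20] mem=[9,0,0,0]
After op 9 (push 9): stack=[20,9] mem=[9,0,0,0]
After op 10 (STO M1): stack=[20] mem=[9,9,0,0]
After op 11 (push 16): stack=[20,16] mem=[9,9,0,0]
After op 12 (push 7): stack=[20,16,7] mem=[9,9,0,0]
After op 13 (push 7): stack=[20,16,7,7] mem=[9,9,0,0]
After op 14 (STO M2): stack=[20,16,7] mem=[9,9,7,0]
After op 15 (*): stack=[20,112] mem=[9,9,7,0]
After op 16 (push 12): stack=[20,112,12] mem=[9,9,7,0]
After op 17 (/): stack=[20,9] mem=[9,9,7,0]
After op 18 (dup): stack=[20,9,9] mem=[9,9,7,0]

Answer: 9 9 7 0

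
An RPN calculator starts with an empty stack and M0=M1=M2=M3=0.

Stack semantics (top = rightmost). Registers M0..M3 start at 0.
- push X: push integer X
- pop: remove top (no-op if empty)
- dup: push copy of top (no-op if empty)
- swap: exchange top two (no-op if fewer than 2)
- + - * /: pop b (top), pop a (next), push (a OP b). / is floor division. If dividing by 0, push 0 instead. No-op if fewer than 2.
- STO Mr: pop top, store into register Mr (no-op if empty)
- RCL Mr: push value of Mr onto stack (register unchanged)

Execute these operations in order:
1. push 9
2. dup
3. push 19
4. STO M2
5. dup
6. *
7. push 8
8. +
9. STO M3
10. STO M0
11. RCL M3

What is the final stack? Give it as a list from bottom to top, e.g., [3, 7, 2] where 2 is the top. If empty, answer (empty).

After op 1 (push 9): stack=[9] mem=[0,0,0,0]
After op 2 (dup): stack=[9,9] mem=[0,0,0,0]
After op 3 (push 19): stack=[9,9,19] mem=[0,0,0,0]
After op 4 (STO M2): stack=[9,9] mem=[0,0,19,0]
After op 5 (dup): stack=[9,9,9] mem=[0,0,19,0]
After op 6 (*): stack=[9,81] mem=[0,0,19,0]
After op 7 (push 8): stack=[9,81,8] mem=[0,0,19,0]
After op 8 (+): stack=[9,89] mem=[0,0,19,0]
After op 9 (STO M3): stack=[9] mem=[0,0,19,89]
After op 10 (STO M0): stack=[empty] mem=[9,0,19,89]
After op 11 (RCL M3): stack=[89] mem=[9,0,19,89]

Answer: [89]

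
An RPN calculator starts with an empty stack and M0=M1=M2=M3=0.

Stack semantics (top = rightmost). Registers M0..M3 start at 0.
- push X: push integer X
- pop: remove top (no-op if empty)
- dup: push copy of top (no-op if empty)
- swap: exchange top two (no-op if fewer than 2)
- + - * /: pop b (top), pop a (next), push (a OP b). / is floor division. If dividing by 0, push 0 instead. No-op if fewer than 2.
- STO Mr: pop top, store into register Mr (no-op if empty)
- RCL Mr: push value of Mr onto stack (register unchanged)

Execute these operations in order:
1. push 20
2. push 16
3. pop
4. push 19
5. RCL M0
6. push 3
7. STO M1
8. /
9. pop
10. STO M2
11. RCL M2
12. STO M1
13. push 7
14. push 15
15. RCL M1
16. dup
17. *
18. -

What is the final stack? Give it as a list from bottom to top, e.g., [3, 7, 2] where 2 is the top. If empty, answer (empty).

After op 1 (push 20): stack=[20] mem=[0,0,0,0]
After op 2 (push 16): stack=[20,16] mem=[0,0,0,0]
After op 3 (pop): stack=[20] mem=[0,0,0,0]
After op 4 (push 19): stack=[20,19] mem=[0,0,0,0]
After op 5 (RCL M0): stack=[20,19,0] mem=[0,0,0,0]
After op 6 (push 3): stack=[20,19,0,3] mem=[0,0,0,0]
After op 7 (STO M1): stack=[20,19,0] mem=[0,3,0,0]
After op 8 (/): stack=[20,0] mem=[0,3,0,0]
After op 9 (pop): stack=[20] mem=[0,3,0,0]
After op 10 (STO M2): stack=[empty] mem=[0,3,20,0]
After op 11 (RCL M2): stack=[20] mem=[0,3,20,0]
After op 12 (STO M1): stack=[empty] mem=[0,20,20,0]
After op 13 (push 7): stack=[7] mem=[0,20,20,0]
After op 14 (push 15): stack=[7,15] mem=[0,20,20,0]
After op 15 (RCL M1): stack=[7,15,20] mem=[0,20,20,0]
After op 16 (dup): stack=[7,15,20,20] mem=[0,20,20,0]
After op 17 (*): stack=[7,15,400] mem=[0,20,20,0]
After op 18 (-): stack=[7,-385] mem=[0,20,20,0]

Answer: [7, -385]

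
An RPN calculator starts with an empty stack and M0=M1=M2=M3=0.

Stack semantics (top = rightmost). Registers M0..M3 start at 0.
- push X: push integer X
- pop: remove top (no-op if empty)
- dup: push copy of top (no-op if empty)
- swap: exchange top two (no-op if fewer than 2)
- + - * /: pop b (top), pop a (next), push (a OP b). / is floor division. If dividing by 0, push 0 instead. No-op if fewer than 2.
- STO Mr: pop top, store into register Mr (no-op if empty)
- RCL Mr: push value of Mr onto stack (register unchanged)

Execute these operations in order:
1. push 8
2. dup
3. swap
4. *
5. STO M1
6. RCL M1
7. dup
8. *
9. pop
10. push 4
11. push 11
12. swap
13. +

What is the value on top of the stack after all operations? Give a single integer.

After op 1 (push 8): stack=[8] mem=[0,0,0,0]
After op 2 (dup): stack=[8,8] mem=[0,0,0,0]
After op 3 (swap): stack=[8,8] mem=[0,0,0,0]
After op 4 (*): stack=[64] mem=[0,0,0,0]
After op 5 (STO M1): stack=[empty] mem=[0,64,0,0]
After op 6 (RCL M1): stack=[64] mem=[0,64,0,0]
After op 7 (dup): stack=[64,64] mem=[0,64,0,0]
After op 8 (*): stack=[4096] mem=[0,64,0,0]
After op 9 (pop): stack=[empty] mem=[0,64,0,0]
After op 10 (push 4): stack=[4] mem=[0,64,0,0]
After op 11 (push 11): stack=[4,11] mem=[0,64,0,0]
After op 12 (swap): stack=[11,4] mem=[0,64,0,0]
After op 13 (+): stack=[15] mem=[0,64,0,0]

Answer: 15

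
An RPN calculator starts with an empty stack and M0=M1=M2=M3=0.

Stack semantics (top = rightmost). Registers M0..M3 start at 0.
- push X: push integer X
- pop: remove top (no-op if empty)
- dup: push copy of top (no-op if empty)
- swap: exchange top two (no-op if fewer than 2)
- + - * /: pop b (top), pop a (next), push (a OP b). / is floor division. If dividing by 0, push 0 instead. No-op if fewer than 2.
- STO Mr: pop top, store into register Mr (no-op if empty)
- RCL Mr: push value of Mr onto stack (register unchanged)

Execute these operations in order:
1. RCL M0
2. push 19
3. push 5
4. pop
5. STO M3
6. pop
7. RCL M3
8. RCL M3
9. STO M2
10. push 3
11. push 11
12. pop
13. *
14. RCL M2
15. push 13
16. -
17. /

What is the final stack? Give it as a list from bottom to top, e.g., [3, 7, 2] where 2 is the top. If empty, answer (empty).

After op 1 (RCL M0): stack=[0] mem=[0,0,0,0]
After op 2 (push 19): stack=[0,19] mem=[0,0,0,0]
After op 3 (push 5): stack=[0,19,5] mem=[0,0,0,0]
After op 4 (pop): stack=[0,19] mem=[0,0,0,0]
After op 5 (STO M3): stack=[0] mem=[0,0,0,19]
After op 6 (pop): stack=[empty] mem=[0,0,0,19]
After op 7 (RCL M3): stack=[19] mem=[0,0,0,19]
After op 8 (RCL M3): stack=[19,19] mem=[0,0,0,19]
After op 9 (STO M2): stack=[19] mem=[0,0,19,19]
After op 10 (push 3): stack=[19,3] mem=[0,0,19,19]
After op 11 (push 11): stack=[19,3,11] mem=[0,0,19,19]
After op 12 (pop): stack=[19,3] mem=[0,0,19,19]
After op 13 (*): stack=[57] mem=[0,0,19,19]
After op 14 (RCL M2): stack=[57,19] mem=[0,0,19,19]
After op 15 (push 13): stack=[57,19,13] mem=[0,0,19,19]
After op 16 (-): stack=[57,6] mem=[0,0,19,19]
After op 17 (/): stack=[9] mem=[0,0,19,19]

Answer: [9]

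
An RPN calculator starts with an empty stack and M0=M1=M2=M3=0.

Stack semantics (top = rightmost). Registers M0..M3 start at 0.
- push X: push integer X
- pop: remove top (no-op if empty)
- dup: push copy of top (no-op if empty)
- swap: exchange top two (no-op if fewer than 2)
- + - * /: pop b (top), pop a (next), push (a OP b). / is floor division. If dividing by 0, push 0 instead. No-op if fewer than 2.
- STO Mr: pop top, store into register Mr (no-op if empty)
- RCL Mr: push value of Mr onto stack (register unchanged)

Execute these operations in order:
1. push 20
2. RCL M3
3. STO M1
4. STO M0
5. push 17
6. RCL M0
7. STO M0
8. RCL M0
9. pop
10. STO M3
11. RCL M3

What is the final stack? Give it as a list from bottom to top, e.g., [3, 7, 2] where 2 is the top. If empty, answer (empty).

Answer: [17]

Derivation:
After op 1 (push 20): stack=[20] mem=[0,0,0,0]
After op 2 (RCL M3): stack=[20,0] mem=[0,0,0,0]
After op 3 (STO M1): stack=[20] mem=[0,0,0,0]
After op 4 (STO M0): stack=[empty] mem=[20,0,0,0]
After op 5 (push 17): stack=[17] mem=[20,0,0,0]
After op 6 (RCL M0): stack=[17,20] mem=[20,0,0,0]
After op 7 (STO M0): stack=[17] mem=[20,0,0,0]
After op 8 (RCL M0): stack=[17,20] mem=[20,0,0,0]
After op 9 (pop): stack=[17] mem=[20,0,0,0]
After op 10 (STO M3): stack=[empty] mem=[20,0,0,17]
After op 11 (RCL M3): stack=[17] mem=[20,0,0,17]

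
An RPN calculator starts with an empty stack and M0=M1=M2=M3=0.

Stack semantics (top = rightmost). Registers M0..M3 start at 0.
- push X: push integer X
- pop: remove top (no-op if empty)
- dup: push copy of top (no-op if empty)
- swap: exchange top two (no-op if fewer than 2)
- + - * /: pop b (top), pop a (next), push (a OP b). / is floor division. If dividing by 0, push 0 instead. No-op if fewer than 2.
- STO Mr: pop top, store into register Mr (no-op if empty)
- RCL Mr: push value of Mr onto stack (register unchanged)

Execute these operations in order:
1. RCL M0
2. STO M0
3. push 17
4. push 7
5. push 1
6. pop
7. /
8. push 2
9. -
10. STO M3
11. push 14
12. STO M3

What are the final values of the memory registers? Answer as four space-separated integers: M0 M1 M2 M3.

Answer: 0 0 0 14

Derivation:
After op 1 (RCL M0): stack=[0] mem=[0,0,0,0]
After op 2 (STO M0): stack=[empty] mem=[0,0,0,0]
After op 3 (push 17): stack=[17] mem=[0,0,0,0]
After op 4 (push 7): stack=[17,7] mem=[0,0,0,0]
After op 5 (push 1): stack=[17,7,1] mem=[0,0,0,0]
After op 6 (pop): stack=[17,7] mem=[0,0,0,0]
After op 7 (/): stack=[2] mem=[0,0,0,0]
After op 8 (push 2): stack=[2,2] mem=[0,0,0,0]
After op 9 (-): stack=[0] mem=[0,0,0,0]
After op 10 (STO M3): stack=[empty] mem=[0,0,0,0]
After op 11 (push 14): stack=[14] mem=[0,0,0,0]
After op 12 (STO M3): stack=[empty] mem=[0,0,0,14]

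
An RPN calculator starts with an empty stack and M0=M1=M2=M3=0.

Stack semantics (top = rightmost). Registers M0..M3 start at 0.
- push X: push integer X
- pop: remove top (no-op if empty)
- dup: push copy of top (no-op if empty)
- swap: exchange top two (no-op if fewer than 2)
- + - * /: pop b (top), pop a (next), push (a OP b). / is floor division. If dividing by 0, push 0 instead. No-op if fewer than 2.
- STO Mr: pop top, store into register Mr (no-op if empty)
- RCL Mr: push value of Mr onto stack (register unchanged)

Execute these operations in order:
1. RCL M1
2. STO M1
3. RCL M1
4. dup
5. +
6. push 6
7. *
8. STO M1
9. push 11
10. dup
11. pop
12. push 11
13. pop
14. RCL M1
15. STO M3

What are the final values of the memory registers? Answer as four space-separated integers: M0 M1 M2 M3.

After op 1 (RCL M1): stack=[0] mem=[0,0,0,0]
After op 2 (STO M1): stack=[empty] mem=[0,0,0,0]
After op 3 (RCL M1): stack=[0] mem=[0,0,0,0]
After op 4 (dup): stack=[0,0] mem=[0,0,0,0]
After op 5 (+): stack=[0] mem=[0,0,0,0]
After op 6 (push 6): stack=[0,6] mem=[0,0,0,0]
After op 7 (*): stack=[0] mem=[0,0,0,0]
After op 8 (STO M1): stack=[empty] mem=[0,0,0,0]
After op 9 (push 11): stack=[11] mem=[0,0,0,0]
After op 10 (dup): stack=[11,11] mem=[0,0,0,0]
After op 11 (pop): stack=[11] mem=[0,0,0,0]
After op 12 (push 11): stack=[11,11] mem=[0,0,0,0]
After op 13 (pop): stack=[11] mem=[0,0,0,0]
After op 14 (RCL M1): stack=[11,0] mem=[0,0,0,0]
After op 15 (STO M3): stack=[11] mem=[0,0,0,0]

Answer: 0 0 0 0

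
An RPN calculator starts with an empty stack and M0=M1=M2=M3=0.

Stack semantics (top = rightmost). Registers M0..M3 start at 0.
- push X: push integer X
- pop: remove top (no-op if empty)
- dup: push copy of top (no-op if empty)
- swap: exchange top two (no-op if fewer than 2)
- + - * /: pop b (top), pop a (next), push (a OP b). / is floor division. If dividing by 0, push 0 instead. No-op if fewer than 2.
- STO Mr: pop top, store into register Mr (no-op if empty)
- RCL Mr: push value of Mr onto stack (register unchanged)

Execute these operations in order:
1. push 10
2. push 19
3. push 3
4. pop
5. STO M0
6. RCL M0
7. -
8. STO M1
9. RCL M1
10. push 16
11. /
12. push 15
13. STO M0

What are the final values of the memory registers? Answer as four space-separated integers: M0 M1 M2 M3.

Answer: 15 -9 0 0

Derivation:
After op 1 (push 10): stack=[10] mem=[0,0,0,0]
After op 2 (push 19): stack=[10,19] mem=[0,0,0,0]
After op 3 (push 3): stack=[10,19,3] mem=[0,0,0,0]
After op 4 (pop): stack=[10,19] mem=[0,0,0,0]
After op 5 (STO M0): stack=[10] mem=[19,0,0,0]
After op 6 (RCL M0): stack=[10,19] mem=[19,0,0,0]
After op 7 (-): stack=[-9] mem=[19,0,0,0]
After op 8 (STO M1): stack=[empty] mem=[19,-9,0,0]
After op 9 (RCL M1): stack=[-9] mem=[19,-9,0,0]
After op 10 (push 16): stack=[-9,16] mem=[19,-9,0,0]
After op 11 (/): stack=[-1] mem=[19,-9,0,0]
After op 12 (push 15): stack=[-1,15] mem=[19,-9,0,0]
After op 13 (STO M0): stack=[-1] mem=[15,-9,0,0]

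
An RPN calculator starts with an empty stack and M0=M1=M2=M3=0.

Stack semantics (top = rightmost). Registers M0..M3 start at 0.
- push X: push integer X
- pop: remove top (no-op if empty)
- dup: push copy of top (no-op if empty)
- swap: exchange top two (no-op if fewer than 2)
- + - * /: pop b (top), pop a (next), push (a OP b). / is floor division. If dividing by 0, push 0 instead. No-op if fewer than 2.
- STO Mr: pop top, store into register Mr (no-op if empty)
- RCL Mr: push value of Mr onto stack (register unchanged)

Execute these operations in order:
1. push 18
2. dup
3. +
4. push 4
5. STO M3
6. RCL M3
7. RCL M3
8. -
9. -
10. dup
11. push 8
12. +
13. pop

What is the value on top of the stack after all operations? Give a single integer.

After op 1 (push 18): stack=[18] mem=[0,0,0,0]
After op 2 (dup): stack=[18,18] mem=[0,0,0,0]
After op 3 (+): stack=[36] mem=[0,0,0,0]
After op 4 (push 4): stack=[36,4] mem=[0,0,0,0]
After op 5 (STO M3): stack=[36] mem=[0,0,0,4]
After op 6 (RCL M3): stack=[36,4] mem=[0,0,0,4]
After op 7 (RCL M3): stack=[36,4,4] mem=[0,0,0,4]
After op 8 (-): stack=[36,0] mem=[0,0,0,4]
After op 9 (-): stack=[36] mem=[0,0,0,4]
After op 10 (dup): stack=[36,36] mem=[0,0,0,4]
After op 11 (push 8): stack=[36,36,8] mem=[0,0,0,4]
After op 12 (+): stack=[36,44] mem=[0,0,0,4]
After op 13 (pop): stack=[36] mem=[0,0,0,4]

Answer: 36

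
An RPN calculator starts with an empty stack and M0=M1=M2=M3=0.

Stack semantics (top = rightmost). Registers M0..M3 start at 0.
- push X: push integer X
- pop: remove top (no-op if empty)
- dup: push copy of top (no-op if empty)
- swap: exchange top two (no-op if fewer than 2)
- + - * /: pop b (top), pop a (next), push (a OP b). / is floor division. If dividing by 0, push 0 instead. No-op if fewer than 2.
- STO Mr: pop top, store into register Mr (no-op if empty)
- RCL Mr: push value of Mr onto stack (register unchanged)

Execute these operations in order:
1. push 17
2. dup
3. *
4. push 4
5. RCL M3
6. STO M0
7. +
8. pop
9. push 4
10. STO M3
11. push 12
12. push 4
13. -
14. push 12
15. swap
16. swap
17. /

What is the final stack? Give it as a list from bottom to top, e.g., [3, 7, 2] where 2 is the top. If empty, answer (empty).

Answer: [0]

Derivation:
After op 1 (push 17): stack=[17] mem=[0,0,0,0]
After op 2 (dup): stack=[17,17] mem=[0,0,0,0]
After op 3 (*): stack=[289] mem=[0,0,0,0]
After op 4 (push 4): stack=[289,4] mem=[0,0,0,0]
After op 5 (RCL M3): stack=[289,4,0] mem=[0,0,0,0]
After op 6 (STO M0): stack=[289,4] mem=[0,0,0,0]
After op 7 (+): stack=[293] mem=[0,0,0,0]
After op 8 (pop): stack=[empty] mem=[0,0,0,0]
After op 9 (push 4): stack=[4] mem=[0,0,0,0]
After op 10 (STO M3): stack=[empty] mem=[0,0,0,4]
After op 11 (push 12): stack=[12] mem=[0,0,0,4]
After op 12 (push 4): stack=[12,4] mem=[0,0,0,4]
After op 13 (-): stack=[8] mem=[0,0,0,4]
After op 14 (push 12): stack=[8,12] mem=[0,0,0,4]
After op 15 (swap): stack=[12,8] mem=[0,0,0,4]
After op 16 (swap): stack=[8,12] mem=[0,0,0,4]
After op 17 (/): stack=[0] mem=[0,0,0,4]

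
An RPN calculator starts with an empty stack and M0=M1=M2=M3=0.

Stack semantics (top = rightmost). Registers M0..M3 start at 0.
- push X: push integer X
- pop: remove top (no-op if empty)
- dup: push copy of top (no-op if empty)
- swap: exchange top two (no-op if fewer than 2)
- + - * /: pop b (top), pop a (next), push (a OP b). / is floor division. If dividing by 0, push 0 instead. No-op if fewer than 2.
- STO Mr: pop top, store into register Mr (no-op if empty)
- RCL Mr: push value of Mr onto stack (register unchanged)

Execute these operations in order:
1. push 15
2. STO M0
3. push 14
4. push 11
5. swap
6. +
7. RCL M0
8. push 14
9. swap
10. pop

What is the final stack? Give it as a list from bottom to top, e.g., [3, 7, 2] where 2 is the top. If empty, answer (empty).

Answer: [25, 14]

Derivation:
After op 1 (push 15): stack=[15] mem=[0,0,0,0]
After op 2 (STO M0): stack=[empty] mem=[15,0,0,0]
After op 3 (push 14): stack=[14] mem=[15,0,0,0]
After op 4 (push 11): stack=[14,11] mem=[15,0,0,0]
After op 5 (swap): stack=[11,14] mem=[15,0,0,0]
After op 6 (+): stack=[25] mem=[15,0,0,0]
After op 7 (RCL M0): stack=[25,15] mem=[15,0,0,0]
After op 8 (push 14): stack=[25,15,14] mem=[15,0,0,0]
After op 9 (swap): stack=[25,14,15] mem=[15,0,0,0]
After op 10 (pop): stack=[25,14] mem=[15,0,0,0]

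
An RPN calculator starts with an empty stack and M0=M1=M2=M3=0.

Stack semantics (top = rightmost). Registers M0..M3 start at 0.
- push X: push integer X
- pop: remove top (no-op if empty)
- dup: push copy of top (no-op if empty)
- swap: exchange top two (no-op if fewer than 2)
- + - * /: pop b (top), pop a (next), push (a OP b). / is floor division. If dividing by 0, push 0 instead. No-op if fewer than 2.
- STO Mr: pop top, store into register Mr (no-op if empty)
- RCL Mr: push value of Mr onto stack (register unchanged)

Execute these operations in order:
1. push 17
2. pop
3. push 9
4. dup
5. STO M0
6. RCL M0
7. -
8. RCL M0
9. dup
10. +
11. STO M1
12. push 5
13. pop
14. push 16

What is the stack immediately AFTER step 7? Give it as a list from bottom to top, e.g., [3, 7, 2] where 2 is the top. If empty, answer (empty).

After op 1 (push 17): stack=[17] mem=[0,0,0,0]
After op 2 (pop): stack=[empty] mem=[0,0,0,0]
After op 3 (push 9): stack=[9] mem=[0,0,0,0]
After op 4 (dup): stack=[9,9] mem=[0,0,0,0]
After op 5 (STO M0): stack=[9] mem=[9,0,0,0]
After op 6 (RCL M0): stack=[9,9] mem=[9,0,0,0]
After op 7 (-): stack=[0] mem=[9,0,0,0]

[0]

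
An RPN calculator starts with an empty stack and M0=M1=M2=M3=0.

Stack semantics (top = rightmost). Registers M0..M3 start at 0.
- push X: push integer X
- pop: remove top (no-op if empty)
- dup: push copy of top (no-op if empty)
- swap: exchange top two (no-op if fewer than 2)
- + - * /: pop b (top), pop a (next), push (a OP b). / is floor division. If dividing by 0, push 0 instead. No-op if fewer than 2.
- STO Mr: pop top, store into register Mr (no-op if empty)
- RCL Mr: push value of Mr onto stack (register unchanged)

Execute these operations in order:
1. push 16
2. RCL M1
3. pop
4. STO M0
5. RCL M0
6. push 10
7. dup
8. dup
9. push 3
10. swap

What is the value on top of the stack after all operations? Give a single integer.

Answer: 10

Derivation:
After op 1 (push 16): stack=[16] mem=[0,0,0,0]
After op 2 (RCL M1): stack=[16,0] mem=[0,0,0,0]
After op 3 (pop): stack=[16] mem=[0,0,0,0]
After op 4 (STO M0): stack=[empty] mem=[16,0,0,0]
After op 5 (RCL M0): stack=[16] mem=[16,0,0,0]
After op 6 (push 10): stack=[16,10] mem=[16,0,0,0]
After op 7 (dup): stack=[16,10,10] mem=[16,0,0,0]
After op 8 (dup): stack=[16,10,10,10] mem=[16,0,0,0]
After op 9 (push 3): stack=[16,10,10,10,3] mem=[16,0,0,0]
After op 10 (swap): stack=[16,10,10,3,10] mem=[16,0,0,0]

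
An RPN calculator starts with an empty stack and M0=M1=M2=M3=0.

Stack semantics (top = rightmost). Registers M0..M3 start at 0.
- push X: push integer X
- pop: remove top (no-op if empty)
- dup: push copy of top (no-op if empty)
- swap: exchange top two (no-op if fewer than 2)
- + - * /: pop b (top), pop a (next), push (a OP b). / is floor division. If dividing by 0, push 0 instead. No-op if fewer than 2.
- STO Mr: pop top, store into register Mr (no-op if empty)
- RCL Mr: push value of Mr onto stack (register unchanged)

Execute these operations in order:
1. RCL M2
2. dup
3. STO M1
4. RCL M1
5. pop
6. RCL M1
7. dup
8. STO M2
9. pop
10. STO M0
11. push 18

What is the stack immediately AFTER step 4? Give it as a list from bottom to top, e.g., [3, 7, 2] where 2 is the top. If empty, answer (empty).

After op 1 (RCL M2): stack=[0] mem=[0,0,0,0]
After op 2 (dup): stack=[0,0] mem=[0,0,0,0]
After op 3 (STO M1): stack=[0] mem=[0,0,0,0]
After op 4 (RCL M1): stack=[0,0] mem=[0,0,0,0]

[0, 0]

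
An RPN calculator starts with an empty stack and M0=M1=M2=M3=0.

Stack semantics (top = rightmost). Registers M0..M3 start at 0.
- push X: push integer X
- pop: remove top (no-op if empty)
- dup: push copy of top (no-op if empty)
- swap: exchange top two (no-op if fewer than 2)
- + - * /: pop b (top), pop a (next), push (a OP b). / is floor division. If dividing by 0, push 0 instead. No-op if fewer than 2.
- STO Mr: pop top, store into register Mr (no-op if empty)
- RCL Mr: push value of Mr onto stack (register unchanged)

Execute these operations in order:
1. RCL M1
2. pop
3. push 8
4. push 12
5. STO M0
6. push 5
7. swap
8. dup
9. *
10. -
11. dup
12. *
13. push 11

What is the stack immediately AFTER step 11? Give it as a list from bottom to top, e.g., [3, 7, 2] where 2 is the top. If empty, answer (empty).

After op 1 (RCL M1): stack=[0] mem=[0,0,0,0]
After op 2 (pop): stack=[empty] mem=[0,0,0,0]
After op 3 (push 8): stack=[8] mem=[0,0,0,0]
After op 4 (push 12): stack=[8,12] mem=[0,0,0,0]
After op 5 (STO M0): stack=[8] mem=[12,0,0,0]
After op 6 (push 5): stack=[8,5] mem=[12,0,0,0]
After op 7 (swap): stack=[5,8] mem=[12,0,0,0]
After op 8 (dup): stack=[5,8,8] mem=[12,0,0,0]
After op 9 (*): stack=[5,64] mem=[12,0,0,0]
After op 10 (-): stack=[-59] mem=[12,0,0,0]
After op 11 (dup): stack=[-59,-59] mem=[12,0,0,0]

[-59, -59]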